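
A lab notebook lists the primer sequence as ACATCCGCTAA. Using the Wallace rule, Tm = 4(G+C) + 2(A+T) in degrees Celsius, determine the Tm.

Base counts: C=4, G=1, T=2, A=4
AT pairs contribute 6, GC pairs contribute 5.
Tm = 4·5 + 2·6 = 20 + 12 = 32°C

32°C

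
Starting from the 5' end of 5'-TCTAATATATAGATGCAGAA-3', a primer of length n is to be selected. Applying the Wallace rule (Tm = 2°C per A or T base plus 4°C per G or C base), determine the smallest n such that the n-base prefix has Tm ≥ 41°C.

First 16 bases: TCTAATATATAGATGC → Tm = 40°C (< 41°C)
First 17 bases: TCTAATATATAGATGCA → Tm = 42°C (≥ 41°C)
Each additional base adds 2°C (A/T) or 4°C (G/C), so Tm is non-decreasing in n; n = 17 is the first length to reach 41°C.

n = 17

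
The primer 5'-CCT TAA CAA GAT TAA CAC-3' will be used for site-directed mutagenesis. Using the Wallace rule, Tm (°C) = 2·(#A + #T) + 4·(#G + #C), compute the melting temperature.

48°C

Scanning the sequence gives A=8, T=4, C=5, G=1.
So N_AT = 12 and N_GC = 6.
Tm = 2×12 + 4×6 = 48°C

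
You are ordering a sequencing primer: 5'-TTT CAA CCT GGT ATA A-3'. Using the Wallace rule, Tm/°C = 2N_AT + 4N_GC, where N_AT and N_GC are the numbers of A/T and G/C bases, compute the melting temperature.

Scanning the sequence gives T=6, A=5, C=3, G=2.
A+T = 11, G+C = 5
Tm = 2×11 + 4×5 = 42°C

42°C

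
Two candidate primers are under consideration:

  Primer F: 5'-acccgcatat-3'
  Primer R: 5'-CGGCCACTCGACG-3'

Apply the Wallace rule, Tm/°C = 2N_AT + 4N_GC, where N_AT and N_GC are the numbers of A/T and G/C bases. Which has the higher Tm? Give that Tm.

Primer R, 46°C

Primer F: A+T=5, G+C=5 → Tm = 2(5)+4(5) = 30°C
Primer R: A+T=3, G+C=10 → Tm = 2(3)+4(10) = 46°C
30°C vs 46°C → primer R is higher.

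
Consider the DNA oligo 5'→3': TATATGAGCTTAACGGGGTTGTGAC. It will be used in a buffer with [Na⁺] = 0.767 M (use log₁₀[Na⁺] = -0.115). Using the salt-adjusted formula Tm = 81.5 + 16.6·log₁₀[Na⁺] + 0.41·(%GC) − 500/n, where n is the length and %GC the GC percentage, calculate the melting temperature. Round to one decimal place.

Length n = 25. T=8, G=8, A=6, C=3
G+C = 11, so %GC = 11/25 × 100 = 44%
Salt term: 16.6 × (-0.115) = -1.909
GC term: 0.41 × 44 = 18.04; length term: −500/25 = −20
Tm = 81.5 + (-1.909) + 18.04 − 20 = 77.631 → 77.6°C

77.6°C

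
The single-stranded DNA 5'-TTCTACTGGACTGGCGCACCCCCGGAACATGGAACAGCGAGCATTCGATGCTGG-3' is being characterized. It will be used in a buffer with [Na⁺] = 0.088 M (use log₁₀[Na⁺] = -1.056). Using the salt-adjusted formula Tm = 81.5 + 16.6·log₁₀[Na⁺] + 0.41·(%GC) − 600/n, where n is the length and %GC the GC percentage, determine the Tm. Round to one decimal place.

77.2°C

Length n = 54. T=10, C=16, G=16, A=12
G+C = 32, so %GC = 32/54 × 100 = 59.259%
Salt term: 16.6 × (-1.056) = -17.53
GC term: 0.41 × 59.259 = 24.296; length term: −600/54 = −11.111
Tm = 81.5 + (-17.53) + 24.296 − 11.111 = 77.155 → 77.2°C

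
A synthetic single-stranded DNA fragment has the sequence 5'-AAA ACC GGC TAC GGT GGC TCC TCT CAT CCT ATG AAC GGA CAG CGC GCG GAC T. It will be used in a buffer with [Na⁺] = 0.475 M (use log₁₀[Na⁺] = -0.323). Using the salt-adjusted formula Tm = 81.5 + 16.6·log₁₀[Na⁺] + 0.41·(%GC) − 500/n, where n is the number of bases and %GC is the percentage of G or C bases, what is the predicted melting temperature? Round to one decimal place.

91.0°C

Length n = 52. Counting bases: C=17, A=12, G=14, T=9
G+C = 31, so %GC = 31/52 × 100 = 59.615%
Salt term: 16.6 × (-0.323) = -5.362
GC term: 0.41 × 59.615 = 24.442; length term: −500/52 = −9.615
Tm = 81.5 + (-5.362) + 24.442 − 9.615 = 90.965 → 91.0°C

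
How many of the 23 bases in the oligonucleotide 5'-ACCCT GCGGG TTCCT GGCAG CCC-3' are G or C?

17

Counting bases: G=7, T=4, C=10, A=2
G+C = 7 + 10 = 17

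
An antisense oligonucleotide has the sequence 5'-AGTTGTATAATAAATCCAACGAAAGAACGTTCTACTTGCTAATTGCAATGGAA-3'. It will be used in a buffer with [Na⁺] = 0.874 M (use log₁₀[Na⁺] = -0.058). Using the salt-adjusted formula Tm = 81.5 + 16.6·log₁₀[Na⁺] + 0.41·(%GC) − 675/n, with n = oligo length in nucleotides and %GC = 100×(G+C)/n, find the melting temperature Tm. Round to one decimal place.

Length n = 53. T=15, G=9, A=21, C=8
G+C = 17, so %GC = 17/53 × 100 = 32.075%
Salt term: 16.6 × (-0.058) = -0.963
GC term: 0.41 × 32.075 = 13.151; length term: −675/53 = −12.736
Tm = 81.5 + (-0.963) + 13.151 − 12.736 = 80.952 → 81.0°C

81.0°C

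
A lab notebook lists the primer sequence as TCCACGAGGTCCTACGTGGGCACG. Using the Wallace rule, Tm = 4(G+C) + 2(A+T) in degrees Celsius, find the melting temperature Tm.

80°C

Base counts: A=4, G=8, C=8, T=4
So N_AT = 8 and N_GC = 16.
Tm = 4·16 + 2·8 = 64 + 16 = 80°C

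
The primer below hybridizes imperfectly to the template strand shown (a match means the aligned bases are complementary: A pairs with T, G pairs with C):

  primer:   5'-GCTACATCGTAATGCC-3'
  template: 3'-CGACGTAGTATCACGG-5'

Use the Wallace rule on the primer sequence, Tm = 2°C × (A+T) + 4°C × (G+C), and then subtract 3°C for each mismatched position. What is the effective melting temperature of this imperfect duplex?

39°C

Primer base counts: A=4, T=4, G=3, C=5 → A+T=8, G+C=8
Perfect-match Tm = 2(8) + 4(8) = 16 + 32 = 48°C
Mismatches (positions where the bases are not complementary): 3 (at positions 4, 9, 12)
Effective Tm = 48 − 3×3 = 48 − 9 = 39°C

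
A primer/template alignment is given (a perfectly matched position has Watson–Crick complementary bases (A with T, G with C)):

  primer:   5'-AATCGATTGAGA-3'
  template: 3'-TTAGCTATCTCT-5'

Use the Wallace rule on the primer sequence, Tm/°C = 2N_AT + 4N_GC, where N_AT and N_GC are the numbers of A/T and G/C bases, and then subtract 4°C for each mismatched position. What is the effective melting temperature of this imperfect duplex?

Primer base counts: A=5, T=3, G=3, C=1 → A+T=8, G+C=4
Perfect-match Tm = 2(8) + 4(4) = 16 + 16 = 32°C
Mismatches (positions where the bases are not complementary): 1 (at position 8)
Effective Tm = 32 − 1×4 = 32 − 4 = 28°C

28°C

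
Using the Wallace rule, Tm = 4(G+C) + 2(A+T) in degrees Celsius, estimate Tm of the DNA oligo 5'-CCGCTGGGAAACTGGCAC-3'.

60°C

A=4, C=6, G=6, T=2
A+T = 6, G+C = 12
Tm = 2(6) + 4(12) = 12 + 48 = 60°C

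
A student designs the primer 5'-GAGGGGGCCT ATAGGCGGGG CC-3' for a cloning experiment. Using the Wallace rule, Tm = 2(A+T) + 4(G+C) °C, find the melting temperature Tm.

78°C

Counting bases: G=12, T=2, C=5, A=3
A+T = 5, G+C = 17
Tm = 2(5) + 4(17) = 10 + 68 = 78°C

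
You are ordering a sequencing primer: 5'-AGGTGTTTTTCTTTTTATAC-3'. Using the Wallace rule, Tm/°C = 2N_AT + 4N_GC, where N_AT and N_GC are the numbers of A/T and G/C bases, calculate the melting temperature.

G=3, C=2, T=12, A=3
A+T = 15, G+C = 5
Tm = 2(15) + 4(5) = 30 + 20 = 50°C

50°C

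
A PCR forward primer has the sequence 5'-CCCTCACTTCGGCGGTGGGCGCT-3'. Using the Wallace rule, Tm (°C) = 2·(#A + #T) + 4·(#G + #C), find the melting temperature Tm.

Counting bases: A=1, T=5, G=8, C=9
So N_AT = 6 and N_GC = 17.
Tm = 2(6) + 4(17) = 12 + 68 = 80°C

80°C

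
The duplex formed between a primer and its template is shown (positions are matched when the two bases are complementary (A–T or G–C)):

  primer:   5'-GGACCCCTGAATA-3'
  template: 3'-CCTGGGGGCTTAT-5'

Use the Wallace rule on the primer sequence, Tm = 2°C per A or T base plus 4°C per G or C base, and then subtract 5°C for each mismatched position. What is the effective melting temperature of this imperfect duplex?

Primer base counts: A=4, T=2, G=3, C=4 → A+T=6, G+C=7
Perfect-match Tm = 2(6) + 4(7) = 12 + 28 = 40°C
Mismatches (positions where the bases are not complementary): 1 (at position 8)
Effective Tm = 40 − 1×5 = 40 − 5 = 35°C

35°C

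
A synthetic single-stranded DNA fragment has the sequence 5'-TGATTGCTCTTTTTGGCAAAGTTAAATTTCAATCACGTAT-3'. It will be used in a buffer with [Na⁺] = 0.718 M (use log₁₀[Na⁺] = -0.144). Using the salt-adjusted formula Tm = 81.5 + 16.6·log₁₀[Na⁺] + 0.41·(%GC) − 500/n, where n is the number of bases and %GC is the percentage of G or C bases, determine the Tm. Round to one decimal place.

78.9°C

Length n = 40. T=17, G=6, A=11, C=6
G+C = 12, so %GC = 12/40 × 100 = 30%
Salt term: 16.6 × (-0.144) = -2.39
GC term: 0.41 × 30 = 12.3; length term: −500/40 = −12.5
Tm = 81.5 + (-2.39) + 12.3 − 12.5 = 78.91 → 78.9°C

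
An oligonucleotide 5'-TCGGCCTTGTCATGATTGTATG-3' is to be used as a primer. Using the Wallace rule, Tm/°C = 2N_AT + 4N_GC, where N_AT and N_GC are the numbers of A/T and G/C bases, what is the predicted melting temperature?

Counting bases: G=6, T=9, C=4, A=3
AT pairs contribute 12, GC pairs contribute 10.
Tm = 4·10 + 2·12 = 40 + 24 = 64°C

64°C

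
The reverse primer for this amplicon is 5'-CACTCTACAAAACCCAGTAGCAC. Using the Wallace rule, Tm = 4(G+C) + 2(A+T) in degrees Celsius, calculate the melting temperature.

68°C

Base counts: C=9, G=2, A=9, T=3
So N_AT = 12 and N_GC = 11.
Tm = 2(12) + 4(11) = 24 + 44 = 68°C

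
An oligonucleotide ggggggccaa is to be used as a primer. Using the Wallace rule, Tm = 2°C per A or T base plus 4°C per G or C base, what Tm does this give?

Base counts: A=2, G=6, T=0, C=2
AT pairs contribute 2, GC pairs contribute 8.
Tm = 2(2) + 4(8) = 4 + 32 = 36°C

36°C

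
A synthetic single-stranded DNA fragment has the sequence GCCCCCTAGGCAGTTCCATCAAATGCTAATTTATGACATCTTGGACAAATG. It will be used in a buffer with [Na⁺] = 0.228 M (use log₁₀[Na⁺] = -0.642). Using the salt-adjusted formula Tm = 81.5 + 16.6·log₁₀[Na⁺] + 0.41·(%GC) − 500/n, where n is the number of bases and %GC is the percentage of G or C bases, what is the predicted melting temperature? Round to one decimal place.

78.7°C

Length n = 51. Scanning the sequence gives T=14, G=9, A=15, C=13.
G+C = 22, so %GC = 22/51 × 100 = 43.137%
Salt term: 16.6 × (-0.642) = -10.657
GC term: 0.41 × 43.137 = 17.686; length term: −500/51 = −9.804
Tm = 81.5 + (-10.657) + 17.686 − 9.804 = 78.725 → 78.7°C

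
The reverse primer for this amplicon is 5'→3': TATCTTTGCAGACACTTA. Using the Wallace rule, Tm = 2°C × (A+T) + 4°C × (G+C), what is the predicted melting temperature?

48°C

T=7, C=4, A=5, G=2
So N_AT = 12 and N_GC = 6.
Tm = 2(12) + 4(6) = 24 + 24 = 48°C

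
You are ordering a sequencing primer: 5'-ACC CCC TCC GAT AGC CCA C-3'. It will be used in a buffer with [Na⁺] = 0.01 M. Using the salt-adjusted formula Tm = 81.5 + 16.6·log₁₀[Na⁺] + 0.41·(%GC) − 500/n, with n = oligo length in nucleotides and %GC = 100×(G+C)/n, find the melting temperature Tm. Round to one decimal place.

50.0°C

Length n = 19. A=4, C=11, G=2, T=2
G+C = 13, so %GC = 13/19 × 100 = 68.421%
Salt term: 16.6 × (-2) = -33.2
GC term: 0.41 × 68.421 = 28.053; length term: −500/19 = −26.316
Tm = 81.5 + (-33.2) + 28.053 − 26.316 = 50.037 → 50.0°C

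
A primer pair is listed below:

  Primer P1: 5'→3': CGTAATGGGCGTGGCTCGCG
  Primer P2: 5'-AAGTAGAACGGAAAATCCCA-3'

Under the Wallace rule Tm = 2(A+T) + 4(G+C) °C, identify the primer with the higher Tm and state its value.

Primer P1: A+T=6, G+C=14 → Tm = 2(6)+4(14) = 68°C
Primer P2: A+T=12, G+C=8 → Tm = 2(12)+4(8) = 56°C
68°C vs 56°C → primer P1 is higher.

Primer P1, 68°C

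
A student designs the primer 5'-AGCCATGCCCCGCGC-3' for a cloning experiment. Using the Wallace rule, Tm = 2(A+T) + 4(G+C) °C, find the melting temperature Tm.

Scanning the sequence gives T=1, A=2, G=4, C=8.
AT pairs contribute 3, GC pairs contribute 12.
Tm = 2×3 + 4×12 = 54°C

54°C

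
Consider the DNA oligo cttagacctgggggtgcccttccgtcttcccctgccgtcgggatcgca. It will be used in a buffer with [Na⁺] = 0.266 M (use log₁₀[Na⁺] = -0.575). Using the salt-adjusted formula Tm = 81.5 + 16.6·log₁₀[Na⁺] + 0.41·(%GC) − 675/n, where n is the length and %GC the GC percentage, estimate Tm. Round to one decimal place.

Length n = 48. Counting bases: G=14, A=4, C=18, T=12
G+C = 32, so %GC = 32/48 × 100 = 66.667%
Salt term: 16.6 × (-0.575) = -9.545
GC term: 0.41 × 66.667 = 27.333; length term: −675/48 = −14.062
Tm = 81.5 + (-9.545) + 27.333 − 14.062 = 85.226 → 85.2°C

85.2°C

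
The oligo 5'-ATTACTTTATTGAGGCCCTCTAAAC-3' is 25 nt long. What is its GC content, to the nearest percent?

36%

C=6, A=7, G=3, T=9
G+C = 3 + 6 = 9 out of 25 bases
%GC = 9/25 × 100 = 36% ≈ 36%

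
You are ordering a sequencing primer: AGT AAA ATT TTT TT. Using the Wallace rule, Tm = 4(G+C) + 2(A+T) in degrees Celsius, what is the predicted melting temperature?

Counting bases: G=1, C=0, T=8, A=5
AT pairs contribute 13, GC pairs contribute 1.
Tm = 2×13 + 4×1 = 30°C

30°C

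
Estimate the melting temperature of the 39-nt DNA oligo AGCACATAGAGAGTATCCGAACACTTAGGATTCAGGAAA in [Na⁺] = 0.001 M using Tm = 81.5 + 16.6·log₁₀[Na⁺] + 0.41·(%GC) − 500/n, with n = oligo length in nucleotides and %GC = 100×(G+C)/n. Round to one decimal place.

35.7°C

Length n = 39. Base counts: C=7, T=7, G=9, A=16
G+C = 16, so %GC = 16/39 × 100 = 41.026%
Salt term: 16.6 × (-3) = -49.8
GC term: 0.41 × 41.026 = 16.821; length term: −500/39 = −12.821
Tm = 81.5 + (-49.8) + 16.821 − 12.821 = 35.7 → 35.7°C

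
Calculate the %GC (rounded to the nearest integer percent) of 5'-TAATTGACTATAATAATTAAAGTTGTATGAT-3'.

C=1, T=13, G=4, A=13
G+C = 4 + 1 = 5 out of 31 bases
%GC = 5/31 × 100 = 16.13% ≈ 16%

16%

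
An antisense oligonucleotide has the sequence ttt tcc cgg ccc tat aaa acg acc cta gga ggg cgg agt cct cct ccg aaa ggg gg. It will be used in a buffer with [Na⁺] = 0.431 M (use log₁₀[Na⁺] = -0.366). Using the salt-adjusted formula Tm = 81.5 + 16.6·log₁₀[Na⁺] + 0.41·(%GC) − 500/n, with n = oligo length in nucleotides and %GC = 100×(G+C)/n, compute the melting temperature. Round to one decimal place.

91.4°C

Length n = 56. Scanning the sequence gives A=12, T=10, G=17, C=17.
G+C = 34, so %GC = 34/56 × 100 = 60.714%
Salt term: 16.6 × (-0.366) = -6.076
GC term: 0.41 × 60.714 = 24.893; length term: −500/56 = −8.929
Tm = 81.5 + (-6.076) + 24.893 − 8.929 = 91.388 → 91.4°C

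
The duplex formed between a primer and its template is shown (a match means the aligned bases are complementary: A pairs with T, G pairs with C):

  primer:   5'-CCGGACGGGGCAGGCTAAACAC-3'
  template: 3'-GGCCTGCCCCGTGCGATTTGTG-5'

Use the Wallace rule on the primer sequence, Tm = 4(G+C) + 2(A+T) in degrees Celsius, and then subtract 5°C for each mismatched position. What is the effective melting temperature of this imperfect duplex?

69°C

Primer base counts: A=6, T=1, G=8, C=7 → A+T=7, G+C=15
Perfect-match Tm = 2(7) + 4(15) = 14 + 60 = 74°C
Mismatches (positions where the bases are not complementary): 1 (at position 13)
Effective Tm = 74 − 1×5 = 74 − 5 = 69°C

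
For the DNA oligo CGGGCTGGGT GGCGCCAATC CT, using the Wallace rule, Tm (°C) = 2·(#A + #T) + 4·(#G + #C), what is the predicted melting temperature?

76°C

Base counts: C=7, G=9, A=2, T=4
A+T = 6, G+C = 16
Tm = 2×6 + 4×16 = 76°C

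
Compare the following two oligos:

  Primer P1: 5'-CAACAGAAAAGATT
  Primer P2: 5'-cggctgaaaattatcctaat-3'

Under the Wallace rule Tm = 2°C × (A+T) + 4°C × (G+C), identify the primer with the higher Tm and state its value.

Primer P1: A+T=10, G+C=4 → Tm = 2(10)+4(4) = 36°C
Primer P2: A+T=13, G+C=7 → Tm = 2(13)+4(7) = 54°C
36°C vs 54°C → primer P2 is higher.

Primer P2, 54°C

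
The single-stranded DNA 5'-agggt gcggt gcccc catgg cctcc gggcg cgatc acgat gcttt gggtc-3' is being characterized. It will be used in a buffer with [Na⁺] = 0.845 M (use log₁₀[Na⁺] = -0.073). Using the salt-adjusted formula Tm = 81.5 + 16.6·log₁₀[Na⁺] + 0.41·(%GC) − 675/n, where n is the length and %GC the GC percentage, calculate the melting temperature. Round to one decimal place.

95.5°C

Length n = 50. Counting bases: A=5, C=16, T=10, G=19
G+C = 35, so %GC = 35/50 × 100 = 70%
Salt term: 16.6 × (-0.073) = -1.212
GC term: 0.41 × 70 = 28.7; length term: −675/50 = −13.5
Tm = 81.5 + (-1.212) + 28.7 − 13.5 = 95.488 → 95.5°C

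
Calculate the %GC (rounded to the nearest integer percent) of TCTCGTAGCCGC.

Counting bases: A=1, G=3, T=3, C=5
G+C = 3 + 5 = 8 out of 12 bases
%GC = 8/12 × 100 = 66.67% ≈ 67%

67%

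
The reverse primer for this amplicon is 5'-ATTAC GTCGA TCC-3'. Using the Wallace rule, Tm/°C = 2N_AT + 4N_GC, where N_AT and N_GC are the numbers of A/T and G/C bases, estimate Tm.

Counting bases: C=4, A=3, T=4, G=2
So N_AT = 7 and N_GC = 6.
Tm = 2×7 + 4×6 = 38°C

38°C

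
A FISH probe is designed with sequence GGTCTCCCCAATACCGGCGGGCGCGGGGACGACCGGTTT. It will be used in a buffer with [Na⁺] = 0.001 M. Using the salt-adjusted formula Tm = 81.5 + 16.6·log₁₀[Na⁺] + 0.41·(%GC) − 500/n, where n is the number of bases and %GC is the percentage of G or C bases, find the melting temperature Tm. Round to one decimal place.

48.3°C

Length n = 39. Scanning the sequence gives T=6, C=13, G=15, A=5.
G+C = 28, so %GC = 28/39 × 100 = 71.795%
Salt term: 16.6 × (-3) = -49.8
GC term: 0.41 × 71.795 = 29.436; length term: −500/39 = −12.821
Tm = 81.5 + (-49.8) + 29.436 − 12.821 = 48.315 → 48.3°C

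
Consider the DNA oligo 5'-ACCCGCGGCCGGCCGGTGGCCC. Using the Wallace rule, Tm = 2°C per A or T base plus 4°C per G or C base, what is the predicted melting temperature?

Base counts: G=9, A=1, T=1, C=11
So N_AT = 2 and N_GC = 20.
Tm = 2×2 + 4×20 = 84°C

84°C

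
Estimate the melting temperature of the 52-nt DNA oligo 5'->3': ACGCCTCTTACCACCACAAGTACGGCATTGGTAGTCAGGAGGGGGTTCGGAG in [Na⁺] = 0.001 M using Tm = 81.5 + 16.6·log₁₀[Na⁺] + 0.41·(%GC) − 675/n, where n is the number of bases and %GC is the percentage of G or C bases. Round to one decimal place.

42.4°C

Length n = 52. Scanning the sequence gives A=12, G=17, T=10, C=13.
G+C = 30, so %GC = 30/52 × 100 = 57.692%
Salt term: 16.6 × (-3) = -49.8
GC term: 0.41 × 57.692 = 23.654; length term: −675/52 = −12.981
Tm = 81.5 + (-49.8) + 23.654 − 12.981 = 42.373 → 42.4°C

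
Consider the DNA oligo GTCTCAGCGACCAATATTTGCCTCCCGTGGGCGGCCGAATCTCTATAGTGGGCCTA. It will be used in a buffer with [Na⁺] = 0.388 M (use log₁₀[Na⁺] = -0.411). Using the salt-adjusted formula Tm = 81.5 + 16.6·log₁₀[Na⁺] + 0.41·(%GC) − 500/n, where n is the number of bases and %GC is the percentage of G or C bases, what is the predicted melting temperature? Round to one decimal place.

Length n = 56. T=14, C=17, A=10, G=15
G+C = 32, so %GC = 32/56 × 100 = 57.143%
Salt term: 16.6 × (-0.411) = -6.823
GC term: 0.41 × 57.143 = 23.429; length term: −500/56 = −8.929
Tm = 81.5 + (-6.823) + 23.429 − 8.929 = 89.177 → 89.2°C

89.2°C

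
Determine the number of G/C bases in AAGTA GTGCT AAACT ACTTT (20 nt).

6

C=3, G=3, T=7, A=7
Total G or C: 3 + 3 = 6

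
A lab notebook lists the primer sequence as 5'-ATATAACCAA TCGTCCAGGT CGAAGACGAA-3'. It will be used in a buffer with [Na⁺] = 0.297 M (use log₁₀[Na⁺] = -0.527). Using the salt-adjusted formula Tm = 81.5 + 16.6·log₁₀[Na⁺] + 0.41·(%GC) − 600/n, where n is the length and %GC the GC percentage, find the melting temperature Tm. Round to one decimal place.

70.5°C

Length n = 30. Base counts: T=5, G=6, A=12, C=7
G+C = 13, so %GC = 13/30 × 100 = 43.333%
Salt term: 16.6 × (-0.527) = -8.748
GC term: 0.41 × 43.333 = 17.767; length term: −600/30 = −20
Tm = 81.5 + (-8.748) + 17.767 − 20 = 70.519 → 70.5°C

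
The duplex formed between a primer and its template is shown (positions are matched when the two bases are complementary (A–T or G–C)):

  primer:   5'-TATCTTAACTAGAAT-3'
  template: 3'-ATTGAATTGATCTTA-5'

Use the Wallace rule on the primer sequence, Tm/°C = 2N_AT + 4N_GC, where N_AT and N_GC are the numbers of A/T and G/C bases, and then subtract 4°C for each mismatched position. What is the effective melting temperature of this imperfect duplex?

Primer base counts: A=6, T=6, G=1, C=2 → A+T=12, G+C=3
Perfect-match Tm = 2(12) + 4(3) = 24 + 12 = 36°C
Mismatches (positions where the bases are not complementary): 1 (at position 3)
Effective Tm = 36 − 1×4 = 36 − 4 = 32°C

32°C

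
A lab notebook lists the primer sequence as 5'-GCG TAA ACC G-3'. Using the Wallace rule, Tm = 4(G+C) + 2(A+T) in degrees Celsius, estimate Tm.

32°C

Counting bases: C=3, G=3, T=1, A=3
AT pairs contribute 4, GC pairs contribute 6.
Tm = 2(4) + 4(6) = 8 + 24 = 32°C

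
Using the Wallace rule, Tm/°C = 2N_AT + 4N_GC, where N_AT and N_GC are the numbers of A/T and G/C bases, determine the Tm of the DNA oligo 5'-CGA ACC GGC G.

A=2, T=0, G=4, C=4
So N_AT = 2 and N_GC = 8.
Tm = 2(2) + 4(8) = 4 + 32 = 36°C

36°C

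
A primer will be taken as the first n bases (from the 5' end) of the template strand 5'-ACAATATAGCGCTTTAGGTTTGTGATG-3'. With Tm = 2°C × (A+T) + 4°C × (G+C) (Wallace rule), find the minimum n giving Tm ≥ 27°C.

n = 11

First 10 bases: ACAATATAGC → Tm = 26°C (< 27°C)
First 11 bases: ACAATATAGCG → Tm = 30°C (≥ 27°C)
Since every base adds ≥2°C, Tm only increases with n, so the threshold is first crossed at n = 11.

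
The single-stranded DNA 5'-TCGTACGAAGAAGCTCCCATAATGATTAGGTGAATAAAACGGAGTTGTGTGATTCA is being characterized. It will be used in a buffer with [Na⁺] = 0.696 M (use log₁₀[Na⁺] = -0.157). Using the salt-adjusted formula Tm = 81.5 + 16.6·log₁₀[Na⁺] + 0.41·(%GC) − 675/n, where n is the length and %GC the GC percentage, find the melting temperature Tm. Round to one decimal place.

82.9°C

Length n = 56. Counting bases: A=19, C=8, G=14, T=15
G+C = 22, so %GC = 22/56 × 100 = 39.286%
Salt term: 16.6 × (-0.157) = -2.606
GC term: 0.41 × 39.286 = 16.107; length term: −675/56 = −12.054
Tm = 81.5 + (-2.606) + 16.107 − 12.054 = 82.947 → 82.9°C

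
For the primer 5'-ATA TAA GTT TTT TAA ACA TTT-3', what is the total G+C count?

2

Counting bases: A=8, T=11, C=1, G=1
Total G or C: 1 + 1 = 2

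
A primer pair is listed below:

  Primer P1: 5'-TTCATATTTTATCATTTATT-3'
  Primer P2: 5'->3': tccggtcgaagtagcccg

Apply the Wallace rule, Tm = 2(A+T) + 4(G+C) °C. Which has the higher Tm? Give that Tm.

Primer P2, 60°C

Primer P1: A+T=18, G+C=2 → Tm = 2(18)+4(2) = 44°C
Primer P2: A+T=6, G+C=12 → Tm = 2(6)+4(12) = 60°C
44°C vs 60°C → primer P2 is higher.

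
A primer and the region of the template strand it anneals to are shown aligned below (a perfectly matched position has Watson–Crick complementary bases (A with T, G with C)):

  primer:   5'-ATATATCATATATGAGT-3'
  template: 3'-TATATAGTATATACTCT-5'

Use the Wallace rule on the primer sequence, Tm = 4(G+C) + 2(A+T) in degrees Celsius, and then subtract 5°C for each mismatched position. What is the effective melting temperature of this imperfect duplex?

Primer base counts: A=7, T=7, G=2, C=1 → A+T=14, G+C=3
Perfect-match Tm = 2(14) + 4(3) = 28 + 12 = 40°C
Mismatches (positions where the bases are not complementary): 1 (at position 17)
Effective Tm = 40 − 1×5 = 40 − 5 = 35°C

35°C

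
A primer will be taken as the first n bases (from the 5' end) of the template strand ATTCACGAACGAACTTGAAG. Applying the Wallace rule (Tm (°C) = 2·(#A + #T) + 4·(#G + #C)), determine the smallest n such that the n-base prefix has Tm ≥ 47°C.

First 16 bases: ATTCACGAACGAACTT → Tm = 44°C (< 47°C)
First 17 bases: ATTCACGAACGAACTTG → Tm = 48°C (≥ 47°C)
Since every base adds ≥2°C, Tm only increases with n, so the threshold is first crossed at n = 17.

n = 17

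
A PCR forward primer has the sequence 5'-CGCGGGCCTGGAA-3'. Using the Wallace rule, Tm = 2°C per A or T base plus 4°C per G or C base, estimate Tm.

Scanning the sequence gives A=2, G=6, C=4, T=1.
A+T = 3, G+C = 10
Tm = 4·10 + 2·3 = 40 + 6 = 46°C

46°C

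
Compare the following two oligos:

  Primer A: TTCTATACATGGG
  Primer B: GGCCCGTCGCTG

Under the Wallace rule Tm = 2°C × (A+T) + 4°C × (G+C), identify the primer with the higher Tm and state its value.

Primer A: A+T=8, G+C=5 → Tm = 2(8)+4(5) = 36°C
Primer B: A+T=2, G+C=10 → Tm = 2(2)+4(10) = 44°C
36°C vs 44°C → primer B is higher.

Primer B, 44°C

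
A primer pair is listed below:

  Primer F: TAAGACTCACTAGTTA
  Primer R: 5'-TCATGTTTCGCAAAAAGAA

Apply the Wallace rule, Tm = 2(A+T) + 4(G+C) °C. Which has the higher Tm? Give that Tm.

Primer F: A+T=11, G+C=5 → Tm = 2(11)+4(5) = 42°C
Primer R: A+T=13, G+C=6 → Tm = 2(13)+4(6) = 50°C
42°C vs 50°C → primer R is higher.

Primer R, 50°C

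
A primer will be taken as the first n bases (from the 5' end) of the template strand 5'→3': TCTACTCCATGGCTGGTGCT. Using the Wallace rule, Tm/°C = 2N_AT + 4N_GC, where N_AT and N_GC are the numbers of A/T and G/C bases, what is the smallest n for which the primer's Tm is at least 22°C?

First 7 bases: TCTACTC → Tm = 20°C (< 22°C)
First 8 bases: TCTACTCC → Tm = 24°C (≥ 22°C)
Each additional base adds 2°C (A/T) or 4°C (G/C), so Tm is non-decreasing in n; n = 8 is the first length to reach 22°C.

n = 8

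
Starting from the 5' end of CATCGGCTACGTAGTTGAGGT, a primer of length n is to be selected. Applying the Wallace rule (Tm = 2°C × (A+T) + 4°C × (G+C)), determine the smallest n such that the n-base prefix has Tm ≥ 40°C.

First 12 bases: CATCGGCTACGT → Tm = 38°C (< 40°C)
First 13 bases: CATCGGCTACGTA → Tm = 40°C (≥ 40°C)
Since every base adds ≥2°C, Tm only increases with n, so the threshold is first crossed at n = 13.

n = 13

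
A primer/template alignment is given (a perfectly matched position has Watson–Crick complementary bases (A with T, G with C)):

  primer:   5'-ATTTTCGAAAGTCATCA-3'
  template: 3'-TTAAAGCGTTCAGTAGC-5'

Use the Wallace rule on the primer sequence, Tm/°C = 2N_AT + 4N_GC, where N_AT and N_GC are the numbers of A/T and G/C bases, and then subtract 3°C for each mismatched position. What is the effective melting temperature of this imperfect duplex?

35°C

Primer base counts: A=6, T=6, G=2, C=3 → A+T=12, G+C=5
Perfect-match Tm = 2(12) + 4(5) = 24 + 20 = 44°C
Mismatches (positions where the bases are not complementary): 3 (at positions 2, 8, 17)
Effective Tm = 44 − 3×3 = 44 − 9 = 35°C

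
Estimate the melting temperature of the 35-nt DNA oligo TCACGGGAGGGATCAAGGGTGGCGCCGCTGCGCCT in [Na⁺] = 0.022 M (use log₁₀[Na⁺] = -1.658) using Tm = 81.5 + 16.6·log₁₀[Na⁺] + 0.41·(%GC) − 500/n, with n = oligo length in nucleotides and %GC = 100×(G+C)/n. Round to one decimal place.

Length n = 35. C=10, T=5, A=5, G=15
G+C = 25, so %GC = 25/35 × 100 = 71.429%
Salt term: 16.6 × (-1.658) = -27.523
GC term: 0.41 × 71.429 = 29.286; length term: −500/35 = −14.286
Tm = 81.5 + (-27.523) + 29.286 − 14.286 = 68.977 → 69.0°C

69.0°C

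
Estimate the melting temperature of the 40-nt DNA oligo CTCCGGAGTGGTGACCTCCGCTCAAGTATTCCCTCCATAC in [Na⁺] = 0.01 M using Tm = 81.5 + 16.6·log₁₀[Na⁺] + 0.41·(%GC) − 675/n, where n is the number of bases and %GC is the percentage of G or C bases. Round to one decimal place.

Length n = 40. Base counts: T=10, A=7, C=15, G=8
G+C = 23, so %GC = 23/40 × 100 = 57.5%
Salt term: 16.6 × (-2) = -33.2
GC term: 0.41 × 57.5 = 23.575; length term: −675/40 = −16.875
Tm = 81.5 + (-33.2) + 23.575 − 16.875 = 55 → 55.0°C

55.0°C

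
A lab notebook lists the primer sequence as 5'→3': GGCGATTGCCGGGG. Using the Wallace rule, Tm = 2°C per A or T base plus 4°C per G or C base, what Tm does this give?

50°C

A=1, G=8, C=3, T=2
AT pairs contribute 3, GC pairs contribute 11.
Tm = 4·11 + 2·3 = 44 + 6 = 50°C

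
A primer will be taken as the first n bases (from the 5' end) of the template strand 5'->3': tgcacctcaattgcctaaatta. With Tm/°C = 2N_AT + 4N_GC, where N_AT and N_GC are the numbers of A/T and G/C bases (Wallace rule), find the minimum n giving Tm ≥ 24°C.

First 7 bases: TGCACCT → Tm = 22°C (< 24°C)
First 8 bases: TGCACCTC → Tm = 26°C (≥ 24°C)
Each additional base adds 2°C (A/T) or 4°C (G/C), so Tm is non-decreasing in n; n = 8 is the first length to reach 24°C.

n = 8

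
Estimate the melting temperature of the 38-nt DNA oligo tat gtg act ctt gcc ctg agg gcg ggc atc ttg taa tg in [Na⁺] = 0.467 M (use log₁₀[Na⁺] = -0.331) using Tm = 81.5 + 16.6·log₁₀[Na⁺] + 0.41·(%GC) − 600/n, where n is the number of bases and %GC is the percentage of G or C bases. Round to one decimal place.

Length n = 38. A=6, G=12, C=8, T=12
G+C = 20, so %GC = 20/38 × 100 = 52.632%
Salt term: 16.6 × (-0.331) = -5.495
GC term: 0.41 × 52.632 = 21.579; length term: −600/38 = −15.789
Tm = 81.5 + (-5.495) + 21.579 − 15.789 = 81.795 → 81.8°C

81.8°C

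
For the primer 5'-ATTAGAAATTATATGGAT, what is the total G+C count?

3

Counting bases: G=3, A=8, T=7, C=0
Total G or C: 3 + 0 = 3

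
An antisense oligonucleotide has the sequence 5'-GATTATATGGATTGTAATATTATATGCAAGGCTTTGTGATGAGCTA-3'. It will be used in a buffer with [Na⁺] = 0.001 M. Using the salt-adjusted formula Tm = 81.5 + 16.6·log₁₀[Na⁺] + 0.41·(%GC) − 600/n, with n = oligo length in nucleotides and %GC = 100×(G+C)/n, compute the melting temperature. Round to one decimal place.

31.1°C

Length n = 46. Scanning the sequence gives C=3, A=14, G=11, T=18.
G+C = 14, so %GC = 14/46 × 100 = 30.435%
Salt term: 16.6 × (-3) = -49.8
GC term: 0.41 × 30.435 = 12.478; length term: −600/46 = −13.043
Tm = 81.5 + (-49.8) + 12.478 − 13.043 = 31.135 → 31.1°C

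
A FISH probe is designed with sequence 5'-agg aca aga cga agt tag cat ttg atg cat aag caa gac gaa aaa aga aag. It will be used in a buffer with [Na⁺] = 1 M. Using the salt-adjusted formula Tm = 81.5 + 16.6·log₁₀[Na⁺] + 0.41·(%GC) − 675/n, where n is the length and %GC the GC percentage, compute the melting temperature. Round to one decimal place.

Length n = 51. T=7, C=6, G=13, A=25
G+C = 19, so %GC = 19/51 × 100 = 37.255%
Salt term: 16.6 × (0) = 0
GC term: 0.41 × 37.255 = 15.275; length term: −675/51 = −13.235
Tm = 81.5 + (0) + 15.275 − 13.235 = 83.54 → 83.5°C

83.5°C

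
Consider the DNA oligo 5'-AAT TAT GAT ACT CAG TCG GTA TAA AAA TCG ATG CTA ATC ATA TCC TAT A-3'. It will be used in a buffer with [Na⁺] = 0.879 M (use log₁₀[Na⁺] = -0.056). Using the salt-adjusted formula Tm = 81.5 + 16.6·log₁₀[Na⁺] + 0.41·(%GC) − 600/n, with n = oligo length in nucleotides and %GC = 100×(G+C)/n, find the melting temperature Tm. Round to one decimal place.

80.0°C

Length n = 49. Scanning the sequence gives G=6, A=19, T=16, C=8.
G+C = 14, so %GC = 14/49 × 100 = 28.571%
Salt term: 16.6 × (-0.056) = -0.93
GC term: 0.41 × 28.571 = 11.714; length term: −600/49 = −12.245
Tm = 81.5 + (-0.93) + 11.714 − 12.245 = 80.039 → 80.0°C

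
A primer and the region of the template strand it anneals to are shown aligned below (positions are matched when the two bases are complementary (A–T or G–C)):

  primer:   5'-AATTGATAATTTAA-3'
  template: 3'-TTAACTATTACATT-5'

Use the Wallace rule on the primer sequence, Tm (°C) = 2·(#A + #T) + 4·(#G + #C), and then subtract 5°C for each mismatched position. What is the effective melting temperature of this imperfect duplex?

Primer base counts: A=7, T=6, G=1, C=0 → A+T=13, G+C=1
Perfect-match Tm = 2(13) + 4(1) = 26 + 4 = 30°C
Mismatches (positions where the bases are not complementary): 1 (at position 11)
Effective Tm = 30 − 1×5 = 30 − 5 = 25°C

25°C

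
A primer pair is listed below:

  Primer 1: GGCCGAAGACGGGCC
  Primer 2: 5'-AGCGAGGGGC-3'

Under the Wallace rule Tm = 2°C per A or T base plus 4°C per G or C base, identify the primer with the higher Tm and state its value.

Primer 1: A+T=3, G+C=12 → Tm = 2(3)+4(12) = 54°C
Primer 2: A+T=2, G+C=8 → Tm = 2(2)+4(8) = 36°C
54°C vs 36°C → primer 1 is higher.

Primer 1, 54°C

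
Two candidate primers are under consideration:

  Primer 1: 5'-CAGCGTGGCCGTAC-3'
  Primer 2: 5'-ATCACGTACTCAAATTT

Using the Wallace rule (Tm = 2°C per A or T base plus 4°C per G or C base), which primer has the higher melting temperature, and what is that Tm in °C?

Primer 1: A+T=4, G+C=10 → Tm = 2(4)+4(10) = 48°C
Primer 2: A+T=12, G+C=5 → Tm = 2(12)+4(5) = 44°C
48°C vs 44°C → primer 1 is higher.

Primer 1, 48°C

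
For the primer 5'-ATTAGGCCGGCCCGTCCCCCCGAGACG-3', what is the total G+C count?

T=3, C=12, A=4, G=8
Total G or C: 8 + 12 = 20

20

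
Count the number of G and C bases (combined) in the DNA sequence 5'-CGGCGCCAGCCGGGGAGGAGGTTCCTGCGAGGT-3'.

25

Scanning the sequence gives T=4, C=9, A=4, G=16.
Total G or C: 16 + 9 = 25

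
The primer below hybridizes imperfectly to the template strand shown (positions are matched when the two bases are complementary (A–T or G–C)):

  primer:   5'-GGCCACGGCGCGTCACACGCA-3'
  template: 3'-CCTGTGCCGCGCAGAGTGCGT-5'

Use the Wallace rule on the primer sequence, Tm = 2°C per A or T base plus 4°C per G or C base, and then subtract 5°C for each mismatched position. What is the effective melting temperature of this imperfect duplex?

64°C

Primer base counts: A=4, T=1, G=7, C=9 → A+T=5, G+C=16
Perfect-match Tm = 2(5) + 4(16) = 10 + 64 = 74°C
Mismatches (positions where the bases are not complementary): 2 (at positions 3, 15)
Effective Tm = 74 − 2×5 = 74 − 10 = 64°C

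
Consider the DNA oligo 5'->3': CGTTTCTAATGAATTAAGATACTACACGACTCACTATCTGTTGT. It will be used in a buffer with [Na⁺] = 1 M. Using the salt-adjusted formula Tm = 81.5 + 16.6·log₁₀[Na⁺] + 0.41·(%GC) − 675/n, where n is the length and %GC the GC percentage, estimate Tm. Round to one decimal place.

80.1°C

Length n = 44. Counting bases: G=6, T=16, A=13, C=9
G+C = 15, so %GC = 15/44 × 100 = 34.091%
Salt term: 16.6 × (0) = 0
GC term: 0.41 × 34.091 = 13.977; length term: −675/44 = −15.341
Tm = 81.5 + (0) + 13.977 − 15.341 = 80.136 → 80.1°C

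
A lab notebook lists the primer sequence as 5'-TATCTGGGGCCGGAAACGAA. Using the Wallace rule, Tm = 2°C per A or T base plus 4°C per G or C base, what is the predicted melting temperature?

62°C

Base counts: G=7, T=3, C=4, A=6
A+T = 9, G+C = 11
Tm = 2(9) + 4(11) = 18 + 44 = 62°C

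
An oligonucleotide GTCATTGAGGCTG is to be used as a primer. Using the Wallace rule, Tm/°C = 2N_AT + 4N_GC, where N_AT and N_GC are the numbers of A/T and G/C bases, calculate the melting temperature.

40°C

Counting bases: A=2, T=4, G=5, C=2
So N_AT = 6 and N_GC = 7.
Tm = 4·7 + 2·6 = 28 + 12 = 40°C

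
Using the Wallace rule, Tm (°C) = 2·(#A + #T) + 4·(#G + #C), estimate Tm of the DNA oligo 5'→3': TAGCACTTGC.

Base counts: T=3, G=2, C=3, A=2
AT pairs contribute 5, GC pairs contribute 5.
Tm = 4·5 + 2·5 = 20 + 10 = 30°C

30°C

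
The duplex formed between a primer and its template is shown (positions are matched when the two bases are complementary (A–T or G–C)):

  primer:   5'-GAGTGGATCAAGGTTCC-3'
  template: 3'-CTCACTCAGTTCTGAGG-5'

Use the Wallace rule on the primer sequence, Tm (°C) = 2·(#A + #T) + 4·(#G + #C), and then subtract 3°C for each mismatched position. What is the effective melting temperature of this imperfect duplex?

Primer base counts: A=4, T=4, G=6, C=3 → A+T=8, G+C=9
Perfect-match Tm = 2(8) + 4(9) = 16 + 36 = 52°C
Mismatches (positions where the bases are not complementary): 4 (at positions 6, 7, 13, 14)
Effective Tm = 52 − 4×3 = 52 − 12 = 40°C

40°C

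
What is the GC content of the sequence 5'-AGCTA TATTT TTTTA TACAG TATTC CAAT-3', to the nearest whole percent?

21%

Base counts: G=2, T=14, C=4, A=9
G+C = 2 + 4 = 6 out of 29 bases
%GC = 6/29 × 100 = 20.69% ≈ 21%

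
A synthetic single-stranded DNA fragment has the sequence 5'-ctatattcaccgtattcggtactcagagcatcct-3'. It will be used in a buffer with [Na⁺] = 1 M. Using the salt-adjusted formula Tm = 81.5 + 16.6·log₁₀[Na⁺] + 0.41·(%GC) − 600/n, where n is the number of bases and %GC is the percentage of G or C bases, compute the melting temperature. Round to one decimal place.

81.9°C

Length n = 34. Base counts: T=11, G=5, C=10, A=8
G+C = 15, so %GC = 15/34 × 100 = 44.118%
Salt term: 16.6 × (0) = 0
GC term: 0.41 × 44.118 = 18.088; length term: −600/34 = −17.647
Tm = 81.5 + (0) + 18.088 − 17.647 = 81.941 → 81.9°C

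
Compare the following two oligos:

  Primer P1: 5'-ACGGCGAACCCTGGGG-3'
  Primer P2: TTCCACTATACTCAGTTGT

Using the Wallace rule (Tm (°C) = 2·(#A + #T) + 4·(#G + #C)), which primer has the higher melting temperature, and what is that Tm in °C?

Primer P1, 56°C

Primer P1: A+T=4, G+C=12 → Tm = 2(4)+4(12) = 56°C
Primer P2: A+T=12, G+C=7 → Tm = 2(12)+4(7) = 52°C
56°C vs 52°C → primer P1 is higher.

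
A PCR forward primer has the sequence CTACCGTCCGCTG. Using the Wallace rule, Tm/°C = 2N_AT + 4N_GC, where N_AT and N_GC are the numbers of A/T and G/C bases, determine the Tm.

44°C

Scanning the sequence gives T=3, G=3, A=1, C=6.
AT pairs contribute 4, GC pairs contribute 9.
Tm = 2×4 + 4×9 = 44°C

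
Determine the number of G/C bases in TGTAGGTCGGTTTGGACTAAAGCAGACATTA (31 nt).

13

Counting bases: A=9, G=9, C=4, T=9
Total G or C: 9 + 4 = 13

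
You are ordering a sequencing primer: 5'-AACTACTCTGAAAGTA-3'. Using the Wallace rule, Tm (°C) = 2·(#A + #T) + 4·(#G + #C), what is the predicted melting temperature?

42°C

Scanning the sequence gives T=4, G=2, C=3, A=7.
AT pairs contribute 11, GC pairs contribute 5.
Tm = 2×11 + 4×5 = 42°C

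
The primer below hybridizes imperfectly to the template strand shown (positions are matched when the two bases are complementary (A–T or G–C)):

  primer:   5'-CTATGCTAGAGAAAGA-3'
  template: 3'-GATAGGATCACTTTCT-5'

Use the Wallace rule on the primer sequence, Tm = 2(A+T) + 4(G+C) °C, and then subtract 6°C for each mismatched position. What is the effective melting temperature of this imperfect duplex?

32°C

Primer base counts: A=7, T=3, G=4, C=2 → A+T=10, G+C=6
Perfect-match Tm = 2(10) + 4(6) = 20 + 24 = 44°C
Mismatches (positions where the bases are not complementary): 2 (at positions 5, 10)
Effective Tm = 44 − 2×6 = 44 − 12 = 32°C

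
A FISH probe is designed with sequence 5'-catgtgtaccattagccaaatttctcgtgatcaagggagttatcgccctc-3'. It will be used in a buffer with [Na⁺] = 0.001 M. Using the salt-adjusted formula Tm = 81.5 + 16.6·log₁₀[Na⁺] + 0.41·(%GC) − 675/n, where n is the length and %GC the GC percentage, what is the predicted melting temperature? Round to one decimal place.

37.1°C

Length n = 50. C=13, T=15, A=12, G=10
G+C = 23, so %GC = 23/50 × 100 = 46%
Salt term: 16.6 × (-3) = -49.8
GC term: 0.41 × 46 = 18.86; length term: −675/50 = −13.5
Tm = 81.5 + (-49.8) + 18.86 − 13.5 = 37.06 → 37.1°C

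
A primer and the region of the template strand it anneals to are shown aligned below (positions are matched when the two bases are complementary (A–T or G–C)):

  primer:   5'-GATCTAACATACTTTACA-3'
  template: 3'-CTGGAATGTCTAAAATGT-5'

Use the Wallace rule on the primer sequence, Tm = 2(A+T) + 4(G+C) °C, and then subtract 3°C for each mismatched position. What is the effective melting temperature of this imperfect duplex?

34°C

Primer base counts: A=7, T=6, G=1, C=4 → A+T=13, G+C=5
Perfect-match Tm = 2(13) + 4(5) = 26 + 20 = 46°C
Mismatches (positions where the bases are not complementary): 4 (at positions 3, 6, 10, 12)
Effective Tm = 46 − 4×3 = 46 − 12 = 34°C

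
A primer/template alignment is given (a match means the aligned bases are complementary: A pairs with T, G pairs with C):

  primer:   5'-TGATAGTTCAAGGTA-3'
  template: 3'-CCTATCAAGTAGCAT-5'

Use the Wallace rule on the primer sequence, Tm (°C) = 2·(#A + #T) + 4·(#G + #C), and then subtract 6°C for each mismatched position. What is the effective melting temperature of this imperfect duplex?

Primer base counts: A=5, T=5, G=4, C=1 → A+T=10, G+C=5
Perfect-match Tm = 2(10) + 4(5) = 20 + 20 = 40°C
Mismatches (positions where the bases are not complementary): 3 (at positions 1, 11, 12)
Effective Tm = 40 − 3×6 = 40 − 18 = 22°C

22°C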